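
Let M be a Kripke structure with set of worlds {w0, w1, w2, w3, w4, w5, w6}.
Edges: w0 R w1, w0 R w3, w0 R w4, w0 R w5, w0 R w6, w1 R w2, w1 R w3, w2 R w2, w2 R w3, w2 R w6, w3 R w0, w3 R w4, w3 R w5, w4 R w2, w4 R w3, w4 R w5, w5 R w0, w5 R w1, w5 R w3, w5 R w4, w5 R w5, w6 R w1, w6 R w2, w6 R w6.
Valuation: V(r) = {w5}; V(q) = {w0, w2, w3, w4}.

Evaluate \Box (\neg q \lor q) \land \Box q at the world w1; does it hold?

Yes

At w1: \Box (\neg q \lor q) is true, \Box q is true, so \Box (\neg q \lor q) \land \Box q is true.
  At w1: \Box (\neg q \lor q) requires \neg q \lor q at every successor {w2, w3}.
    At w2: \neg q \lor q is true.
    At w3: \neg q \lor q is true.
  So \Box (\neg q \lor q) is true at w1.
  At w1: \Box q requires q at every successor {w2, w3}.
    At w2: q is true.
    At w3: q is true.
  So \Box q is true at w1.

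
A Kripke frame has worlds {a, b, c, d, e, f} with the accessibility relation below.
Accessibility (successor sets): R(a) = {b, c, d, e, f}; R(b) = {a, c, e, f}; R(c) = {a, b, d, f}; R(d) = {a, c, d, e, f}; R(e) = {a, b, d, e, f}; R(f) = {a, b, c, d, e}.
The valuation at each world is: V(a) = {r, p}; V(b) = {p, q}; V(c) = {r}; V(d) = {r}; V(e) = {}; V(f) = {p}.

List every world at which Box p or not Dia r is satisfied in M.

none

Let φ = Box p or not Dia r. Evaluate φ at each world:
  a (successors {b, c, d, e, f}): φ is false.
  b (successors {a, c, e, f}): φ is false.
  c (successors {a, b, d, f}): φ is false.
  d (successors {a, c, d, e, f}): φ is false.
  e (successors {a, b, d, e, f}): φ is false.
  f (successors {a, b, c, d, e}): φ is false.
For instance, at b:
  At b: Box p is false, not Dia r is false, so Box p or not Dia r is false.
    At b: Box p requires p at every successor {a, c, e, f}.
      p fails at c, so Box p is false at b.
    At b: Dia r is true, so not Dia r is false.
      At b: Dia r requires r at some successor in {a, c, e, f}.
        r holds at a, so Dia r is true at b.
Satisfying worlds: none.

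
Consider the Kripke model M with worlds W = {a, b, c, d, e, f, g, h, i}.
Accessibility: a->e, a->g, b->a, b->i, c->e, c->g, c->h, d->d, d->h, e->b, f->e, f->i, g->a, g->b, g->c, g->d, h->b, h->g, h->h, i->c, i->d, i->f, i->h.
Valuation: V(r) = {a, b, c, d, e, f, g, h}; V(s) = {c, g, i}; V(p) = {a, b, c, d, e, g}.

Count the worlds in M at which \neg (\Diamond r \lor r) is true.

0

Let φ = \neg (\Diamond r \lor r). Evaluate φ at each world:
  a (successors {e, g}): φ is false.
  b (successors {a, i}): φ is false.
  c (successors {e, g, h}): φ is false.
  d (successors {d, h}): φ is false.
  e (successors {b}): φ is false.
  f (successors {e, i}): φ is false.
  g (successors {a, b, c, d}): φ is false.
  h (successors {b, g, h}): φ is false.
  i (successors {c, d, f, h}): φ is false.
For instance, at e:
  At e: \Diamond r \lor r is true, so \neg (\Diamond r \lor r) is false.
    At e: \Diamond r is true, r is true, so \Diamond r \lor r is true.
      At e: \Diamond r requires r at some successor in {b}.
        r holds at b, so \Diamond r is true at e.
Satisfying worlds: none.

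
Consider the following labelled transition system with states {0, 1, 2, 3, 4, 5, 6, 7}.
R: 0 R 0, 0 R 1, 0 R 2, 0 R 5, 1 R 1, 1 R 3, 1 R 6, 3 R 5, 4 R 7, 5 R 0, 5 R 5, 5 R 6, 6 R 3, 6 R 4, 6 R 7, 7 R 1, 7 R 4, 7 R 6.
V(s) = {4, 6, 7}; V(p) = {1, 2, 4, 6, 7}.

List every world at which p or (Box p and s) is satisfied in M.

Recall that Box ψ holds at a world iff ψ holds at every accessible world, and Dia ψ holds iff ψ holds at some accessible world.
Let φ = p or (Box p and s). Evaluate φ at each world:
  0 (successors {0, 1, 2, 5}): φ is false.
  1 (successors {1, 3, 6}): φ is true.
  2 (successors ∅): φ is true.
  3 (successors {5}): φ is false.
  4 (successors {7}): φ is true.
  5 (successors {0, 5, 6}): φ is false.
  6 (successors {3, 4, 7}): φ is true.
  7 (successors {1, 4, 6}): φ is true.
For instance, at 1:
  At 1: p is true, Box p and s is false, so p or (Box p and s) is true.
    At 1: Box p is false, s is false, so Box p and s is false.
      At 1: Box p requires p at every successor {1, 3, 6}.
        p fails at 3, so Box p is false at 1.
Satisfying worlds: {1, 2, 4, 6, 7}

1, 2, 4, 6, 7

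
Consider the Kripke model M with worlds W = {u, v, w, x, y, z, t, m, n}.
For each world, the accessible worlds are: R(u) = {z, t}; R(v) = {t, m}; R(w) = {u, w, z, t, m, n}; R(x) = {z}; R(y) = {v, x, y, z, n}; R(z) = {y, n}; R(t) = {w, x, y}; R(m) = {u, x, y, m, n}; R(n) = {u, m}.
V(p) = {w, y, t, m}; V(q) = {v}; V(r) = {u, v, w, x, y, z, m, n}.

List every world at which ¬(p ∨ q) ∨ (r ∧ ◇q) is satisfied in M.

Let φ = ¬(p ∨ q) ∨ (r ∧ ◇q). Evaluate φ at each world:
  u (successors {z, t}): φ is true.
  v (successors {t, m}): φ is false.
  w (successors {u, w, z, t, m, n}): φ is false.
  x (successors {z}): φ is true.
  y (successors {v, x, y, z, n}): φ is true.
  z (successors {y, n}): φ is true.
  t (successors {w, x, y}): φ is false.
  m (successors {u, x, y, m, n}): φ is false.
  n (successors {u, m}): φ is true.
For instance, at t:
  At t: ¬(p ∨ q) is false, r ∧ ◇q is false, so ¬(p ∨ q) ∨ (r ∧ ◇q) is false.
    At t: r is false, ◇q is false, so r ∧ ◇q is false.
      At t: ◇q requires q at some successor in {w, x, y}.
        At w: q is false.
        At x: q is false.
        At y: q is false.
      So ◇q is false at t.
Satisfying worlds: {u, x, y, z, n}

u, x, y, z, n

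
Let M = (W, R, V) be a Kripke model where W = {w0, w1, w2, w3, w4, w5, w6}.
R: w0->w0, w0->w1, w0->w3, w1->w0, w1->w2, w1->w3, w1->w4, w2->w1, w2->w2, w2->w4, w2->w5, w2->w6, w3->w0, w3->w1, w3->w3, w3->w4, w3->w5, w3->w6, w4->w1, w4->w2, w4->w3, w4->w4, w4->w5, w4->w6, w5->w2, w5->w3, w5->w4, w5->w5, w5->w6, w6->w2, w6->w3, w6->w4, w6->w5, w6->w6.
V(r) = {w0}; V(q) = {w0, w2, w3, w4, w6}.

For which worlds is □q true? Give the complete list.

w1

Let φ = □q. Evaluate φ at each world:
  w0 (successors {w0, w1, w3}): φ is false.
  w1 (successors {w0, w2, w3, w4}): φ is true.
  w2 (successors {w1, w2, w4, w5, w6}): φ is false.
  w3 (successors {w0, w1, w3, w4, w5, w6}): φ is false.
  w4 (successors {w1, w2, w3, w4, w5, w6}): φ is false.
  w5 (successors {w2, w3, w4, w5, w6}): φ is false.
  w6 (successors {w2, w3, w4, w5, w6}): φ is false.
For instance, at w4:
  At w4: □q requires q at every successor {w1, w2, w3, w4, w5, w6}.
    q fails at w1, so □q is false at w4.
Satisfying worlds: {w1}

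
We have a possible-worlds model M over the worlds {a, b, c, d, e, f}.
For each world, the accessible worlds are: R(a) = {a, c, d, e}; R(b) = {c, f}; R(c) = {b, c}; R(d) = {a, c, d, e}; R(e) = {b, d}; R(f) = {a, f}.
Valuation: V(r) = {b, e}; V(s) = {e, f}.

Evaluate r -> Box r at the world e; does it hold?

At e: r is true, Box r is false, so r -> Box r is false.
  At e: Box r requires r at every successor {b, d}.
    r fails at d, so Box r is false at e.

No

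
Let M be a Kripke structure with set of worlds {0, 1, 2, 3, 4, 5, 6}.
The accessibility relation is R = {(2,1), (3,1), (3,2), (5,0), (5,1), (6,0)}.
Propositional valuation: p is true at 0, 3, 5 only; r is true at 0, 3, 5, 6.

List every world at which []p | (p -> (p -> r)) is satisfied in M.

0, 1, 2, 3, 4, 5, 6

Recall that []ψ holds at a world iff ψ holds at every accessible world, and <>ψ holds iff ψ holds at some accessible world.
Let φ = []p | (p -> (p -> r)). Evaluate φ at each world:
  0 (successors ∅): φ is true.
  1 (successors ∅): φ is true.
  2 (successors {1}): φ is true.
  3 (successors {1, 2}): φ is true.
  4 (successors ∅): φ is true.
  5 (successors {0, 1}): φ is true.
  6 (successors {0}): φ is true.
For instance, at 5:
  At 5: []p is false, p -> (p -> r) is true, so []p | (p -> (p -> r)) is true.
    At 5: []p requires p at every successor {0, 1}.
      p fails at 1, so []p is false at 5.
Satisfying worlds: {0, 1, 2, 3, 4, 5, 6}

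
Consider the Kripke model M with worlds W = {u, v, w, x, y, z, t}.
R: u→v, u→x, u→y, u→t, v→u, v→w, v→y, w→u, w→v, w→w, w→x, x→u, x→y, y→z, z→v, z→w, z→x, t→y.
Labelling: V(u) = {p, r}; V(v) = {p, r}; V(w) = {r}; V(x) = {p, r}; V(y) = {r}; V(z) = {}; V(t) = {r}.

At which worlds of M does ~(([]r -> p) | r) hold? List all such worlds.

Let φ = ~(([]r -> p) | r). Evaluate φ at each world:
  u (successors {v, x, y, t}): φ is false.
  v (successors {u, w, y}): φ is false.
  w (successors {u, v, w, x}): φ is false.
  x (successors {u, y}): φ is false.
  y (successors {z}): φ is false.
  z (successors {v, w, x}): φ is true.
  t (successors {y}): φ is false.
For instance, at x:
  At x: ([]r -> p) | r is true, so ~(([]r -> p) | r) is false.
    At x: []r -> p is true, r is true, so ([]r -> p) | r is true.
      At x: []r is true, p is true, so []r -> p is true.
Satisfying worlds: {z}

z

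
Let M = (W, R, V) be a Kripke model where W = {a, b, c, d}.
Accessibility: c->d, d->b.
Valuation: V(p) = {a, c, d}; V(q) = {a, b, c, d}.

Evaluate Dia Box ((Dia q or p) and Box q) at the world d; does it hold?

At d: Dia Box ((Dia q or p) and Box q) requires Box ((Dia q or p) and Box q) at some successor in {b}.
  Box ((Dia q or p) and Box q) holds at b, so Dia Box ((Dia q or p) and Box q) is true at d.
    At b: no accessible worlds, so Box ((Dia q or p) and Box q) holds vacuously.

Yes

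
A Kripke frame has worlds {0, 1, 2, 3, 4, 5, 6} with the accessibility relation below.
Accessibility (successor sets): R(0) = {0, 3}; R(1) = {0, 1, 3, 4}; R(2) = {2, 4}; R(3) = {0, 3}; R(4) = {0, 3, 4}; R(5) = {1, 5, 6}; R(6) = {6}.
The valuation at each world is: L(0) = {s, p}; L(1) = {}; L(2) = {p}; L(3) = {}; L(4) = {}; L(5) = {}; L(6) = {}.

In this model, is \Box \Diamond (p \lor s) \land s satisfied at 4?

No

Recall that \Box ψ holds at a world iff ψ holds at every accessible world, and \Diamond ψ holds iff ψ holds at some accessible world.
At 4: \Box \Diamond (p \lor s) is true, s is false, so \Box \Diamond (p \lor s) \land s is false.
  At 4: \Box \Diamond (p \lor s) requires \Diamond (p \lor s) at every successor {0, 3, 4}.
      At 0: \Diamond (p \lor s) requires p \lor s at some successor in {0, 3}.
        p \lor s holds at 0, so \Diamond (p \lor s) is true at 0.
      At 3: \Diamond (p \lor s) requires p \lor s at some successor in {0, 3}.
        p \lor s holds at 0, so \Diamond (p \lor s) is true at 3.
      At 4: \Diamond (p \lor s) requires p \lor s at some successor in {0, 3, 4}.
        p \lor s holds at 0, so \Diamond (p \lor s) is true at 4.
  So \Box \Diamond (p \lor s) is true at 4.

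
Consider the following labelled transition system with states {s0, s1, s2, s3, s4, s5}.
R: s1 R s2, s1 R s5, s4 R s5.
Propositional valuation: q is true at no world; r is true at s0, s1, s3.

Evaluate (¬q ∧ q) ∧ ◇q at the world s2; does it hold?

At s2: ¬q ∧ q is false, ◇q is false, so (¬q ∧ q) ∧ ◇q is false.
  At s2: no accessible worlds, so ◇q is false.

No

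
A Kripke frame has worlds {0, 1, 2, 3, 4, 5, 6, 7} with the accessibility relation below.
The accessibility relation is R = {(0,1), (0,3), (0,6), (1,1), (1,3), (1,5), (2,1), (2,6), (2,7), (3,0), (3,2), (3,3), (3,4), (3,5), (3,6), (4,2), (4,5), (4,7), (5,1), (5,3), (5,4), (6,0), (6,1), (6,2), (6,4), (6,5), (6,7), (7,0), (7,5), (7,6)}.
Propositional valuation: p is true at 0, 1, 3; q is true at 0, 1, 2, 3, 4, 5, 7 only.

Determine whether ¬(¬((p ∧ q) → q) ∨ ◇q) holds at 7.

No

At 7: ¬((p ∧ q) → q) ∨ ◇q is true, so ¬(¬((p ∧ q) → q) ∨ ◇q) is false.
  At 7: ¬((p ∧ q) → q) is false, ◇q is true, so ¬((p ∧ q) → q) ∨ ◇q is true.
    At 7: ◇q requires q at some successor in {0, 5, 6}.
      q holds at 0, so ◇q is true at 7.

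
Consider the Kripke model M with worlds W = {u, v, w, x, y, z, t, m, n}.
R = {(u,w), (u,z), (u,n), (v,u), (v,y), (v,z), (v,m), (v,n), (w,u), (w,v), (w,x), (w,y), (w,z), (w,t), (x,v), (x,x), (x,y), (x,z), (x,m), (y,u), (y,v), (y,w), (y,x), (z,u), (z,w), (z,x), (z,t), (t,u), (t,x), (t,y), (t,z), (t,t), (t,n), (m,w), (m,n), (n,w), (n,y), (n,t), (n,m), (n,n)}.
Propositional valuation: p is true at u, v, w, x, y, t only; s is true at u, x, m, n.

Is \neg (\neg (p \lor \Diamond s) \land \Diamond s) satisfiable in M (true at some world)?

Yes

Let φ = \neg (\neg (p \lor \Diamond s) \land \Diamond s). Evaluate φ at each world:
  u (successors {w, z, n}): φ is true.
  v (successors {u, y, z, m, n}): φ is true.
  w (successors {u, v, x, y, z, t}): φ is true.
  x (successors {v, x, y, z, m}): φ is true.
  y (successors {u, v, w, x}): φ is true.
  z (successors {u, w, x, t}): φ is true.
  t (successors {u, x, y, z, t, n}): φ is true.
  m (successors {w, n}): φ is true.
  n (successors {w, y, t, m, n}): φ is true.
Detail at u (witness):
  At u: \neg (p \lor \Diamond s) \land \Diamond s is false, so \neg (\neg (p \lor \Diamond s) \land \Diamond s) is true.
    At u: \neg (p \lor \Diamond s) is false, \Diamond s is true, so \neg (p \lor \Diamond s) \land \Diamond s is false.
      At u: p \lor \Diamond s is true, so \neg (p \lor \Diamond s) is false.
      At u: \Diamond s requires s at some successor in {w, z, n}.
        s holds at n, so \Diamond s is true at u.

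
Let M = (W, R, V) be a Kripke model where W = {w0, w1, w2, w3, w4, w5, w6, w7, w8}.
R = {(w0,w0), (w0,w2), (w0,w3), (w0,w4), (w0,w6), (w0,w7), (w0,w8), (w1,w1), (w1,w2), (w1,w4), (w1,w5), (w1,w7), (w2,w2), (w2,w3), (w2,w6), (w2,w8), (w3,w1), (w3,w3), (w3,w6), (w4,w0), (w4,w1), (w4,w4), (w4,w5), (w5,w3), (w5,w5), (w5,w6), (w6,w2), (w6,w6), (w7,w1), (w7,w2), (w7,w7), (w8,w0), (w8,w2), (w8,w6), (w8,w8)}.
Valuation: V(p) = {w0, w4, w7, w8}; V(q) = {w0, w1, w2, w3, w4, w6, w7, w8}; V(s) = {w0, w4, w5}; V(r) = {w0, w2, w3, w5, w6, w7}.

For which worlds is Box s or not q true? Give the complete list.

Recall that Box ψ holds at a world iff ψ holds at every accessible world, and Dia ψ holds iff ψ holds at some accessible world.
Let φ = Box s or not q. Evaluate φ at each world:
  w0 (successors {w0, w2, w3, w4, w6, w7, w8}): φ is false.
  w1 (successors {w1, w2, w4, w5, w7}): φ is false.
  w2 (successors {w2, w3, w6, w8}): φ is false.
  w3 (successors {w1, w3, w6}): φ is false.
  w4 (successors {w0, w1, w4, w5}): φ is false.
  w5 (successors {w3, w5, w6}): φ is true.
  w6 (successors {w2, w6}): φ is false.
  w7 (successors {w1, w2, w7}): φ is false.
  w8 (successors {w0, w2, w6, w8}): φ is false.
For instance, at w2:
  At w2: Box s is false, not q is false, so Box s or not q is false.
    At w2: Box s requires s at every successor {w2, w3, w6, w8}.
      s fails at w2, so Box s is false at w2.
Satisfying worlds: {w5}

w5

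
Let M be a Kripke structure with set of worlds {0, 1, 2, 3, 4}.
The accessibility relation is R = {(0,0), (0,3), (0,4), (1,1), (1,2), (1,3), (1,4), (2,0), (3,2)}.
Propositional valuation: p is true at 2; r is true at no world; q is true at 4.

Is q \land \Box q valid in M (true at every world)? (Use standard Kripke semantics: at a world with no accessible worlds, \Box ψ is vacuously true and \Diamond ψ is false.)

Let φ = q \land \Box q. Evaluate φ at each world:
  0 (successors {0, 3, 4}): φ is false.
  1 (successors {1, 2, 3, 4}): φ is false.
  2 (successors {0}): φ is false.
  3 (successors {2}): φ is false.
  4 (successors ∅): φ is true.
Detail at 0 (counterexample):
  At 0: q is false, \Box q is false, so q \land \Box q is false.
    At 0: \Box q requires q at every successor {0, 3, 4}.
      q fails at 0, so \Box q is false at 0.

No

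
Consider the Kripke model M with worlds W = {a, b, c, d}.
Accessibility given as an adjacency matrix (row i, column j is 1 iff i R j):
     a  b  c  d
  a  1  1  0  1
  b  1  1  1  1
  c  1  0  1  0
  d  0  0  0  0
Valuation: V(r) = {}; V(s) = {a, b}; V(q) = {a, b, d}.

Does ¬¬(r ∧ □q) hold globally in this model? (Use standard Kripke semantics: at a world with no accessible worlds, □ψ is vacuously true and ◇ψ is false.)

No

Let φ = ¬¬(r ∧ □q). Evaluate φ at each world:
  a (successors {a, b, d}): φ is false.
  b (successors {a, b, c, d}): φ is false.
  c (successors {a, c}): φ is false.
  d (successors ∅): φ is false.
Detail at a (counterexample):
  At a: ¬(r ∧ □q) is true, so ¬¬(r ∧ □q) is false.
    At a: r ∧ □q is false, so ¬(r ∧ □q) is true.
      At a: r is false, □q is true, so r ∧ □q is false.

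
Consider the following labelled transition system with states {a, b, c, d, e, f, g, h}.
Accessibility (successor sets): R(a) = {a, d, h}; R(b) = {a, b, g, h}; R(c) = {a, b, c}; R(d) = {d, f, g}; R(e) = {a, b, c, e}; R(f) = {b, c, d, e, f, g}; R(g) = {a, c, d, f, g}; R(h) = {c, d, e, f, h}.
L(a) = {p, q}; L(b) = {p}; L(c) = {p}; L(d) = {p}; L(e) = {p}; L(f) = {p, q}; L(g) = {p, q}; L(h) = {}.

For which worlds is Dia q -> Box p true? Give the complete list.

c, d, e, f, g

Recall that Box ψ holds at a world iff ψ holds at every accessible world, and Dia ψ holds iff ψ holds at some accessible world.
Let φ = Dia q -> Box p. Evaluate φ at each world:
  a (successors {a, d, h}): φ is false.
  b (successors {a, b, g, h}): φ is false.
  c (successors {a, b, c}): φ is true.
  d (successors {d, f, g}): φ is true.
  e (successors {a, b, c, e}): φ is true.
  f (successors {b, c, d, e, f, g}): φ is true.
  g (successors {a, c, d, f, g}): φ is true.
  h (successors {c, d, e, f, h}): φ is false.
For instance, at f:
  At f: Dia q is true, Box p is true, so Dia q -> Box p is true.
    At f: Dia q requires q at some successor in {b, c, d, e, f, g}.
      q holds at f, so Dia q is true at f.
    At f: Box p requires p at every successor {b, c, d, e, f, g}.
      At b: p is true.
      At c: p is true.
      At d: p is true.
      At e: p is true.
      At f: p is true.
      At g: p is true.
    So Box p is true at f.
Satisfying worlds: {c, d, e, f, g}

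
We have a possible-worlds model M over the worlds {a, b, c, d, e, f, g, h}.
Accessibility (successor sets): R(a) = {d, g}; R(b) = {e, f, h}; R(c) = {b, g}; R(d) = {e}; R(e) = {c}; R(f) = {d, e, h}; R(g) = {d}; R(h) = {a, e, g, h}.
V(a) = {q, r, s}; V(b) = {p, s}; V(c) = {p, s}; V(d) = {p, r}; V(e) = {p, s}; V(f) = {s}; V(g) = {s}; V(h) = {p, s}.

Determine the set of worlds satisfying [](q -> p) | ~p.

a, b, c, d, e, f, g

Let φ = [](q -> p) | ~p. Evaluate φ at each world:
  a (successors {d, g}): φ is true.
  b (successors {e, f, h}): φ is true.
  c (successors {b, g}): φ is true.
  d (successors {e}): φ is true.
  e (successors {c}): φ is true.
  f (successors {d, e, h}): φ is true.
  g (successors {d}): φ is true.
  h (successors {a, e, g, h}): φ is false.
For instance, at b:
  At b: [](q -> p) is true, ~p is false, so [](q -> p) | ~p is true.
    At b: [](q -> p) requires q -> p at every successor {e, f, h}.
      At e: q -> p is true.
      At f: q -> p is true.
      At h: q -> p is true.
    So [](q -> p) is true at b.
Satisfying worlds: {a, b, c, d, e, f, g}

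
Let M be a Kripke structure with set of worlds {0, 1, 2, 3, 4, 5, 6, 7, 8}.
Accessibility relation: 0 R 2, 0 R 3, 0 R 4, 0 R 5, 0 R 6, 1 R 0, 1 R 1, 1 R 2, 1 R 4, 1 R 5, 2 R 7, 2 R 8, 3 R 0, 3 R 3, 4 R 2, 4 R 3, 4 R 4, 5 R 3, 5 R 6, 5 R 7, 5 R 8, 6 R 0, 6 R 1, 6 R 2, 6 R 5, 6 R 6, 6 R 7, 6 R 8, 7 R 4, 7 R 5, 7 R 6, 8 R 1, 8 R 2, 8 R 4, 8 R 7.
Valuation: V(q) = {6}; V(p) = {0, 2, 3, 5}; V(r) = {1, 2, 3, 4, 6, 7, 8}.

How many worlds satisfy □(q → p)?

5

Let φ = □(q → p). Evaluate φ at each world:
  0 (successors {2, 3, 4, 5, 6}): φ is false.
  1 (successors {0, 1, 2, 4, 5}): φ is true.
  2 (successors {7, 8}): φ is true.
  3 (successors {0, 3}): φ is true.
  4 (successors {2, 3, 4}): φ is true.
  5 (successors {3, 6, 7, 8}): φ is false.
  6 (successors {0, 1, 2, 5, 6, 7, 8}): φ is false.
  7 (successors {4, 5, 6}): φ is false.
  8 (successors {1, 2, 4, 7}): φ is true.
For instance, at 0:
  At 0: □(q → p) requires q → p at every successor {2, 3, 4, 5, 6}.
    q → p fails at 6, so □(q → p) is false at 0.
Satisfying worlds: {1, 2, 3, 4, 8}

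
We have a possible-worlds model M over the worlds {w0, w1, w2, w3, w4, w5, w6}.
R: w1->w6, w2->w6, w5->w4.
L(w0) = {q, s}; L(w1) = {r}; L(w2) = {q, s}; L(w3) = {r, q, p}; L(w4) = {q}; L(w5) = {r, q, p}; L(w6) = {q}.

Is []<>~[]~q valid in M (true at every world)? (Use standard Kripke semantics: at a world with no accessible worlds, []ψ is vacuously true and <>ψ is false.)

Let φ = []<>~[]~q. Evaluate φ at each world:
  w0 (successors ∅): φ is true.
  w1 (successors {w6}): φ is false.
  w2 (successors {w6}): φ is false.
  w3 (successors ∅): φ is true.
  w4 (successors ∅): φ is true.
  w5 (successors {w4}): φ is false.
  w6 (successors ∅): φ is true.
Detail at w1 (counterexample):
  At w1: []<>~[]~q requires <>~[]~q at every successor {w6}.
    <>~[]~q fails at w6, so []<>~[]~q is false at w1.
      At w6: no accessible worlds, so <>~[]~q is false.

No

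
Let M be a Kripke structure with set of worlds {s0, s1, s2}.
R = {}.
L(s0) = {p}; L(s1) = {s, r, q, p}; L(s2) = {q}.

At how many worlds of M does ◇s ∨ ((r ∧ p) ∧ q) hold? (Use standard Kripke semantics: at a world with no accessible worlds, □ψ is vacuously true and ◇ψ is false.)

Recall that ◇ψ holds at a world iff ψ holds at some accessible world.
Let φ = ◇s ∨ ((r ∧ p) ∧ q). Evaluate φ at each world:
  s0 (successors ∅): φ is false.
  s1 (successors ∅): φ is true.
  s2 (successors ∅): φ is false.
For instance, at s2:
  At s2: ◇s is false, (r ∧ p) ∧ q is false, so ◇s ∨ ((r ∧ p) ∧ q) is false.
    At s2: no accessible worlds, so ◇s is false.
Satisfying worlds: {s1}

1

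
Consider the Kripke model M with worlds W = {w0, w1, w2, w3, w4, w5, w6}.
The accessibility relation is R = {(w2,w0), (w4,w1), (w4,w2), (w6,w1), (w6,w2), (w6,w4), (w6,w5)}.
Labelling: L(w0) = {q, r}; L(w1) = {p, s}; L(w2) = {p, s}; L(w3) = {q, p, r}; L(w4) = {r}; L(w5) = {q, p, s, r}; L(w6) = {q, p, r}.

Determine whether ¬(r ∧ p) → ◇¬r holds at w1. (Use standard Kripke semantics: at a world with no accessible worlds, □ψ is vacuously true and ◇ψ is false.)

At w1: ¬(r ∧ p) is true, ◇¬r is false, so ¬(r ∧ p) → ◇¬r is false.
  At w1: no accessible worlds, so ◇¬r is false.

No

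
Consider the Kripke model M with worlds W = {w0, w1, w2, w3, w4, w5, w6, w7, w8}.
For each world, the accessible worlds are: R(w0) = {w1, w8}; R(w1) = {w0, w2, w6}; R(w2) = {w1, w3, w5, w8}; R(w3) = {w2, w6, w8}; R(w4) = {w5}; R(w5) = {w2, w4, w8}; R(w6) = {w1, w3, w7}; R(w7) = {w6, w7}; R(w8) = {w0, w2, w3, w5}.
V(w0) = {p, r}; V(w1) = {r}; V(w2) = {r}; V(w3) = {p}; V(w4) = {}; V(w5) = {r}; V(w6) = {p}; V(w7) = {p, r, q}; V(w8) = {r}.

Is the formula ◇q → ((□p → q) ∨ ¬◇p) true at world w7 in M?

At w7: ◇q is true, (□p → q) ∨ ¬◇p is true, so ◇q → ((□p → q) ∨ ¬◇p) is true.
  At w7: ◇q requires q at some successor in {w6, w7}.
    q holds at w7, so ◇q is true at w7.
  At w7: □p → q is true, ¬◇p is false, so (□p → q) ∨ ¬◇p is true.
    At w7: □p is true, q is true, so □p → q is true.
      At w7: □p requires p at every successor {w6, w7}.
        At w6: p is true.
        At w7: p is true.
      So □p is true at w7.
    At w7: ◇p is true, so ¬◇p is false.
      At w7: ◇p requires p at some successor in {w6, w7}.
        p holds at w6, so ◇p is true at w7.

Yes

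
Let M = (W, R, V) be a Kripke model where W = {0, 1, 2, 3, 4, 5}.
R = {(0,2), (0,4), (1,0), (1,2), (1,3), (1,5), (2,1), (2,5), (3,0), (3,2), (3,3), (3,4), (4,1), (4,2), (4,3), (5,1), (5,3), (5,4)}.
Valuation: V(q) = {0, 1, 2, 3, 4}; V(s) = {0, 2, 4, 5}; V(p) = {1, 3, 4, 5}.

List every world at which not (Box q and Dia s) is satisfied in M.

Let φ = not (Box q and Dia s). Evaluate φ at each world:
  0 (successors {2, 4}): φ is false.
  1 (successors {0, 2, 3, 5}): φ is true.
  2 (successors {1, 5}): φ is true.
  3 (successors {0, 2, 3, 4}): φ is false.
  4 (successors {1, 2, 3}): φ is false.
  5 (successors {1, 3, 4}): φ is false.
For instance, at 5:
  At 5: Box q and Dia s is true, so not (Box q and Dia s) is false.
    At 5: Box q is true, Dia s is true, so Box q and Dia s is true.
      At 5: Box q requires q at every successor {1, 3, 4}.
        At 1: q is true.
        At 3: q is true.
        At 4: q is true.
      So Box q is true at 5.
      At 5: Dia s requires s at some successor in {1, 3, 4}.
        s holds at 4, so Dia s is true at 5.
Satisfying worlds: {1, 2}

1, 2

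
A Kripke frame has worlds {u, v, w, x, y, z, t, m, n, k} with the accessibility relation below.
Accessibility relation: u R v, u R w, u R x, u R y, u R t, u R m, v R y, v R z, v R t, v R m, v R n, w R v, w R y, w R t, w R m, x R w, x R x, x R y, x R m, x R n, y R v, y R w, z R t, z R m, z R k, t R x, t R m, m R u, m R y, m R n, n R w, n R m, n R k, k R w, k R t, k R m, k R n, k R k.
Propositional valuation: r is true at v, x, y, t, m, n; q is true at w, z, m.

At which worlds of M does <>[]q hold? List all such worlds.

Let φ = <>[]q. Evaluate φ at each world:
  u (successors {v, w, x, y, t, m}): φ is false.
  v (successors {y, z, t, m, n}): φ is false.
  w (successors {v, y, t, m}): φ is false.
  x (successors {w, x, y, m, n}): φ is false.
  y (successors {v, w}): φ is false.
  z (successors {t, m, k}): φ is false.
  t (successors {x, m}): φ is false.
  m (successors {u, y, n}): φ is false.
  n (successors {w, m, k}): φ is false.
  k (successors {w, t, m, n, k}): φ is false.
For instance, at m:
  At m: <>[]q requires []q at some successor in {u, y, n}.
    At u: []q is false.
    At y: []q is false.
    At n: []q is false.
  So <>[]q is false at m.
Satisfying worlds: none.

none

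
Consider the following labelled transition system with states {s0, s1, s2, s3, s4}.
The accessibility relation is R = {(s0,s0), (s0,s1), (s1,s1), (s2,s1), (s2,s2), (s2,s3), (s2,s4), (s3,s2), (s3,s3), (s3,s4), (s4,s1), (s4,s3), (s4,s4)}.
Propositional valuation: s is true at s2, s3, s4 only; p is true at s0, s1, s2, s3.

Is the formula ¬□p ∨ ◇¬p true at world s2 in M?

Yes

At s2: ¬□p is true, ◇¬p is true, so ¬□p ∨ ◇¬p is true.
  At s2: □p is false, so ¬□p is true.
    At s2: □p requires p at every successor {s1, s2, s3, s4}.
      p fails at s4, so □p is false at s2.
  At s2: ◇¬p requires ¬p at some successor in {s1, s2, s3, s4}.
    ¬p holds at s4, so ◇¬p is true at s2.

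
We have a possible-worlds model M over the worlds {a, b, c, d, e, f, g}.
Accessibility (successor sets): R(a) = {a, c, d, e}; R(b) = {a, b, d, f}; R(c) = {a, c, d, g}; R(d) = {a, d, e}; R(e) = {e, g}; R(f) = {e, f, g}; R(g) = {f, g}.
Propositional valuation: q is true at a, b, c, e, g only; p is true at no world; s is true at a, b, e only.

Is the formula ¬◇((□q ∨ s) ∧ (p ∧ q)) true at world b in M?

At b: ◇((□q ∨ s) ∧ (p ∧ q)) is false, so ¬◇((□q ∨ s) ∧ (p ∧ q)) is true.
  At b: ◇((□q ∨ s) ∧ (p ∧ q)) requires (□q ∨ s) ∧ (p ∧ q) at some successor in {a, b, d, f}.
    At a: (□q ∨ s) ∧ (p ∧ q) is false.
    At b: (□q ∨ s) ∧ (p ∧ q) is false.
    At d: (□q ∨ s) ∧ (p ∧ q) is false.
    At f: (□q ∨ s) ∧ (p ∧ q) is false.
  So ◇((□q ∨ s) ∧ (p ∧ q)) is false at b.

Yes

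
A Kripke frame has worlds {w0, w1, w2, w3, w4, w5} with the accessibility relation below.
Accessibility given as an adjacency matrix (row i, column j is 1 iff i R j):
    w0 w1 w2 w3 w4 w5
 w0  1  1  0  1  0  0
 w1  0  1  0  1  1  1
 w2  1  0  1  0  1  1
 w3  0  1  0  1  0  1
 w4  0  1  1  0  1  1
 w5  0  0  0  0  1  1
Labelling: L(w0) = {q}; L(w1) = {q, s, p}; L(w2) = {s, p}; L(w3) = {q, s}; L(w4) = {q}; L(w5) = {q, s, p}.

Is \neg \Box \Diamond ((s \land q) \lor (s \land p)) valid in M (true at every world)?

No

Let φ = \neg \Box \Diamond ((s \land q) \lor (s \land p)). Evaluate φ at each world:
  w0 (successors {w0, w1, w3}): φ is false.
  w1 (successors {w1, w3, w4, w5}): φ is false.
  w2 (successors {w0, w2, w4, w5}): φ is false.
  w3 (successors {w1, w3, w5}): φ is false.
  w4 (successors {w1, w2, w4, w5}): φ is false.
  w5 (successors {w4, w5}): φ is false.
Detail at w0 (counterexample):
  At w0: \Box \Diamond ((s \land q) \lor (s \land p)) is true, so \neg \Box \Diamond ((s \land q) \lor (s \land p)) is false.
    At w0: \Box \Diamond ((s \land q) \lor (s \land p)) requires \Diamond ((s \land q) \lor (s \land p)) at every successor {w0, w1, w3}.
      At w0: \Diamond ((s \land q) \lor (s \land p)) is true.
      At w1: \Diamond ((s \land q) \lor (s \land p)) is true.
      At w3: \Diamond ((s \land q) \lor (s \land p)) is true.
    So \Box \Diamond ((s \land q) \lor (s \land p)) is true at w0.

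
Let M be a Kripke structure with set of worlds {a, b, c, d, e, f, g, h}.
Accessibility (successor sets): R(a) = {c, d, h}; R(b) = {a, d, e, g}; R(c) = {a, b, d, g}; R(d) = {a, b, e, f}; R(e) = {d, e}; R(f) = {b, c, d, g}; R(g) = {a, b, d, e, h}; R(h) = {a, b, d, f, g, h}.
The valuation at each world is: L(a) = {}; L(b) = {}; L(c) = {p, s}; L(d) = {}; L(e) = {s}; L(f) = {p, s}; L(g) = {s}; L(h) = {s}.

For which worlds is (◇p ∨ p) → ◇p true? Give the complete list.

Recall that ◇ψ holds at a world iff ψ holds at some accessible world.
Let φ = (◇p ∨ p) → ◇p. Evaluate φ at each world:
  a (successors {c, d, h}): φ is true.
  b (successors {a, d, e, g}): φ is true.
  c (successors {a, b, d, g}): φ is false.
  d (successors {a, b, e, f}): φ is true.
  e (successors {d, e}): φ is true.
  f (successors {b, c, d, g}): φ is true.
  g (successors {a, b, d, e, h}): φ is true.
  h (successors {a, b, d, f, g, h}): φ is true.
For instance, at e:
  At e: ◇p ∨ p is false, ◇p is false, so (◇p ∨ p) → ◇p is true.
    At e: ◇p is false, p is false, so ◇p ∨ p is false.
      At e: ◇p requires p at some successor in {d, e}.
        At d: p is false.
        At e: p is false.
      So ◇p is false at e.
    At e: ◇p requires p at some successor in {d, e}.
      At d: p is false.
      At e: p is false.
    So ◇p is false at e.
Satisfying worlds: {a, b, d, e, f, g, h}

a, b, d, e, f, g, h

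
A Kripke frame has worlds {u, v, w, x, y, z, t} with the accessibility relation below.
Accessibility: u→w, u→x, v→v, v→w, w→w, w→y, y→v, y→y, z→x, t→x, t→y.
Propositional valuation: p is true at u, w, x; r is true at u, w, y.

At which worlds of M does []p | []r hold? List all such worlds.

u, w, x, z

Let φ = []p | []r. Evaluate φ at each world:
  u (successors {w, x}): φ is true.
  v (successors {v, w}): φ is false.
  w (successors {w, y}): φ is true.
  x (successors ∅): φ is true.
  y (successors {v, y}): φ is false.
  z (successors {x}): φ is true.
  t (successors {x, y}): φ is false.
For instance, at t:
  At t: []p is false, []r is false, so []p | []r is false.
    At t: []p requires p at every successor {x, y}.
      p fails at y, so []p is false at t.
    At t: []r requires r at every successor {x, y}.
      r fails at x, so []r is false at t.
Satisfying worlds: {u, w, x, z}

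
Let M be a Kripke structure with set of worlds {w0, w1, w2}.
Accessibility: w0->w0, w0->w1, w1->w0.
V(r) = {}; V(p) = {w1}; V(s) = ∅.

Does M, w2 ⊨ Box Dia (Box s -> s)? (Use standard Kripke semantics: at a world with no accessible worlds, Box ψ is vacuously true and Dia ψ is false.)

Yes

Recall that Box ψ holds at a world iff ψ holds at every accessible world, and Dia ψ holds iff ψ holds at some accessible world.
At w2: no accessible worlds, so Box Dia (Box s -> s) holds vacuously.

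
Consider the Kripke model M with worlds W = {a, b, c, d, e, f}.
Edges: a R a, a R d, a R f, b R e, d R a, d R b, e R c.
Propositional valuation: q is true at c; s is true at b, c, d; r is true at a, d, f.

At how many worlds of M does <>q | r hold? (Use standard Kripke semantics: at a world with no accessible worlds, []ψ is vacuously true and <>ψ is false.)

Recall that <>ψ holds at a world iff ψ holds at some accessible world.
Let φ = <>q | r. Evaluate φ at each world:
  a (successors {a, d, f}): φ is true.
  b (successors {e}): φ is false.
  c (successors ∅): φ is false.
  d (successors {a, b}): φ is true.
  e (successors {c}): φ is true.
  f (successors ∅): φ is true.
For instance, at d:
  At d: <>q is false, r is true, so <>q | r is true.
    At d: <>q requires q at some successor in {a, b}.
      At a: q is false.
      At b: q is false.
    So <>q is false at d.
Satisfying worlds: {a, d, e, f}

4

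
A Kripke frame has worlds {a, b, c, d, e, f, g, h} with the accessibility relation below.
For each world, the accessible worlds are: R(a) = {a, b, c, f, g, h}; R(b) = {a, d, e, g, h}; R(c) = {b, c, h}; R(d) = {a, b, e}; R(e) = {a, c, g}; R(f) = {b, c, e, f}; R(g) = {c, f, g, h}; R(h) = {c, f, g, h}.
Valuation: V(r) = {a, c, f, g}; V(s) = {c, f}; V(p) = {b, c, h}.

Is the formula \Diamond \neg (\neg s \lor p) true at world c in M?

No

Recall that \Diamond ψ holds at a world iff ψ holds at some accessible world.
At c: \Diamond \neg (\neg s \lor p) requires \neg (\neg s \lor p) at some successor in {b, c, h}.
  At b: \neg (\neg s \lor p) is false.
  At c: \neg (\neg s \lor p) is false.
  At h: \neg (\neg s \lor p) is false.
So \Diamond \neg (\neg s \lor p) is false at c.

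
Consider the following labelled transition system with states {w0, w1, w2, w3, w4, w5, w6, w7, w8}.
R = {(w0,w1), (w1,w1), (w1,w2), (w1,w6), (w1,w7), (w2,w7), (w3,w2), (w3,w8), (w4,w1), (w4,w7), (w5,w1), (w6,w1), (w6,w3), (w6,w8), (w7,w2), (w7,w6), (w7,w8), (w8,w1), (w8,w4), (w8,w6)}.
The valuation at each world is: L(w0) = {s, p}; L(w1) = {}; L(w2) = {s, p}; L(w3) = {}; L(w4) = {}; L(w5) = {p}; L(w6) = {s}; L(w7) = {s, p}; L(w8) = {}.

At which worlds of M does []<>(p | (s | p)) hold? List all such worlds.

Let φ = []<>(p | (s | p)). Evaluate φ at each world:
  w0 (successors {w1}): φ is true.
  w1 (successors {w1, w2, w6, w7}): φ is false.
  w2 (successors {w7}): φ is true.
  w3 (successors {w2, w8}): φ is true.
  w4 (successors {w1, w7}): φ is true.
  w5 (successors {w1}): φ is true.
  w6 (successors {w1, w3, w8}): φ is true.
  w7 (successors {w2, w6, w8}): φ is false.
  w8 (successors {w1, w4, w6}): φ is false.
For instance, at w6:
  At w6: []<>(p | (s | p)) requires <>(p | (s | p)) at every successor {w1, w3, w8}.
      At w1: <>(p | (s | p)) requires p | (s | p) at some successor in {w1, w2, w6, w7}.
        p | (s | p) holds at w2, so <>(p | (s | p)) is true at w1.
      At w3: <>(p | (s | p)) requires p | (s | p) at some successor in {w2, w8}.
        p | (s | p) holds at w2, so <>(p | (s | p)) is true at w3.
      At w8: <>(p | (s | p)) requires p | (s | p) at some successor in {w1, w4, w6}.
        p | (s | p) holds at w6, so <>(p | (s | p)) is true at w8.
  So []<>(p | (s | p)) is true at w6.
Satisfying worlds: {w0, w2, w3, w4, w5, w6}

w0, w2, w3, w4, w5, w6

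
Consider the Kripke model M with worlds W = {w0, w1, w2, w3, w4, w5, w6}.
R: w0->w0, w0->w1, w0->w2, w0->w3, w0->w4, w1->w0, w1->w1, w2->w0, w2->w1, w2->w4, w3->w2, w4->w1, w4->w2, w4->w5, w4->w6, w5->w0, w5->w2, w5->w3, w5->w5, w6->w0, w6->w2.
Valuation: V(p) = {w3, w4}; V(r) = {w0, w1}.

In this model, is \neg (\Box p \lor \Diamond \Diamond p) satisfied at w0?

No

At w0: \Box p \lor \Diamond \Diamond p is true, so \neg (\Box p \lor \Diamond \Diamond p) is false.
  At w0: \Box p is false, \Diamond \Diamond p is true, so \Box p \lor \Diamond \Diamond p is true.
    At w0: \Box p requires p at every successor {w0, w1, w2, w3, w4}.
      p fails at w0, so \Box p is false at w0.
    At w0: \Diamond \Diamond p requires \Diamond p at some successor in {w0, w1, w2, w3, w4}.
      \Diamond p holds at w0, so \Diamond \Diamond p is true at w0.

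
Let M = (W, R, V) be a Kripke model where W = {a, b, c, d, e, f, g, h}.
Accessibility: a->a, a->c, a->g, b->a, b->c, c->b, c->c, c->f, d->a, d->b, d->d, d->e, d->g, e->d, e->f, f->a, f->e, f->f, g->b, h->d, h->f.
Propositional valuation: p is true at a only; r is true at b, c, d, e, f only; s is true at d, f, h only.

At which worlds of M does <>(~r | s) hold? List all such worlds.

Let φ = <>(~r | s). Evaluate φ at each world:
  a (successors {a, c, g}): φ is true.
  b (successors {a, c}): φ is true.
  c (successors {b, c, f}): φ is true.
  d (successors {a, b, d, e, g}): φ is true.
  e (successors {d, f}): φ is true.
  f (successors {a, e, f}): φ is true.
  g (successors {b}): φ is false.
  h (successors {d, f}): φ is true.
For instance, at a:
  At a: <>(~r | s) requires ~r | s at some successor in {a, c, g}.
    ~r | s holds at a, so <>(~r | s) is true at a.
Satisfying worlds: {a, b, c, d, e, f, h}

a, b, c, d, e, f, h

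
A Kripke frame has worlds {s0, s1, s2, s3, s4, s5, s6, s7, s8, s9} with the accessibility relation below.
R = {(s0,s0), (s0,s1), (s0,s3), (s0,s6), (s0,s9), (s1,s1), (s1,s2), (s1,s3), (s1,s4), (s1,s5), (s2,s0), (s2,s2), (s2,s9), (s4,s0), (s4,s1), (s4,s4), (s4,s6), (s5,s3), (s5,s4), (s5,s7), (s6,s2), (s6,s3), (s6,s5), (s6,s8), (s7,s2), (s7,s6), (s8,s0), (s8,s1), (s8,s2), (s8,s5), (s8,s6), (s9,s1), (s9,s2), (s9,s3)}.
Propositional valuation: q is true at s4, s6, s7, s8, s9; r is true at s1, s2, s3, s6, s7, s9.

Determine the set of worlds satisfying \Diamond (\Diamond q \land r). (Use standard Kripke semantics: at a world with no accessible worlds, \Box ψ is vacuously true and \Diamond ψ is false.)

Let φ = \Diamond (\Diamond q \land r). Evaluate φ at each world:
  s0 (successors {s0, s1, s3, s6, s9}): φ is true.
  s1 (successors {s1, s2, s3, s4, s5}): φ is true.
  s2 (successors {s0, s2, s9}): φ is true.
  s3 (successors ∅): φ is false.
  s4 (successors {s0, s1, s4, s6}): φ is true.
  s5 (successors {s3, s4, s7}): φ is true.
  s6 (successors {s2, s3, s5, s8}): φ is true.
  s7 (successors {s2, s6}): φ is true.
  s8 (successors {s0, s1, s2, s5, s6}): φ is true.
  s9 (successors {s1, s2, s3}): φ is true.
For instance, at s1:
  At s1: \Diamond (\Diamond q \land r) requires \Diamond q \land r at some successor in {s1, s2, s3, s4, s5}.
    \Diamond q \land r holds at s1, so \Diamond (\Diamond q \land r) is true at s1.
      At s1: \Diamond q is true, r is true, so \Diamond q \land r is true.
Satisfying worlds: {s0, s1, s2, s4, s5, s6, s7, s8, s9}

s0, s1, s2, s4, s5, s6, s7, s8, s9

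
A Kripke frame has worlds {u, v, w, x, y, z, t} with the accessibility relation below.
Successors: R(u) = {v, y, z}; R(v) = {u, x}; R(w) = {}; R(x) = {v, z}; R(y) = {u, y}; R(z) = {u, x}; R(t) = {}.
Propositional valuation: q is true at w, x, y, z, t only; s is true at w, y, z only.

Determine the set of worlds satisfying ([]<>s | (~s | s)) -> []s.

Let φ = ([]<>s | (~s | s)) -> []s. Evaluate φ at each world:
  u (successors {v, y, z}): φ is false.
  v (successors {u, x}): φ is false.
  w (successors ∅): φ is true.
  x (successors {v, z}): φ is false.
  y (successors {u, y}): φ is false.
  z (successors {u, x}): φ is false.
  t (successors ∅): φ is true.
For instance, at v:
  At v: []<>s | (~s | s) is true, []s is false, so ([]<>s | (~s | s)) -> []s is false.
    At v: []<>s is true, ~s | s is true, so []<>s | (~s | s) is true.
      At v: []<>s requires <>s at every successor {u, x}.
        At u: <>s is true.
        At x: <>s is true.
      So []<>s is true at v.
    At v: []s requires s at every successor {u, x}.
      s fails at u, so []s is false at v.
Satisfying worlds: {w, t}

w, t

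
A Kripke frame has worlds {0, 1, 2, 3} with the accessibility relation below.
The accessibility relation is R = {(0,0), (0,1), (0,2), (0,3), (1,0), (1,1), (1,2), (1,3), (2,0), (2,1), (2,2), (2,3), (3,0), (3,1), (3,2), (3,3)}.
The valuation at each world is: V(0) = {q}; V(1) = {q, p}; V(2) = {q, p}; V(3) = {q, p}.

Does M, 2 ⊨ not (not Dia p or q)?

At 2: not Dia p or q is true, so not (not Dia p or q) is false.
  At 2: not Dia p is false, q is true, so not Dia p or q is true.
    At 2: Dia p is true, so not Dia p is false.
      At 2: Dia p requires p at some successor in {0, 1, 2, 3}.
        p holds at 1, so Dia p is true at 2.

No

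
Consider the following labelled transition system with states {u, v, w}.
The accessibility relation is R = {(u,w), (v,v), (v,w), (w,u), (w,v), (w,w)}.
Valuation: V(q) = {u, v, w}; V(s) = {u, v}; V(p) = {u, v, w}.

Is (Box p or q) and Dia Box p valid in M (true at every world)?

Yes

Let φ = (Box p or q) and Dia Box p. Evaluate φ at each world:
  u (successors {w}): φ is true.
  v (successors {v, w}): φ is true.
  w (successors {u, v, w}): φ is true.
For instance, at w:
  At w: Box p or q is true, Dia Box p is true, so (Box p or q) and Dia Box p is true.
    At w: Box p is true, q is true, so Box p or q is true.
      At w: Box p requires p at every successor {u, v, w}.
        At u: p is true.
        At v: p is true.
        At w: p is true.
      So Box p is true at w.
    At w: Dia Box p requires Box p at some successor in {u, v, w}.
      Box p holds at u, so Dia Box p is true at w.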